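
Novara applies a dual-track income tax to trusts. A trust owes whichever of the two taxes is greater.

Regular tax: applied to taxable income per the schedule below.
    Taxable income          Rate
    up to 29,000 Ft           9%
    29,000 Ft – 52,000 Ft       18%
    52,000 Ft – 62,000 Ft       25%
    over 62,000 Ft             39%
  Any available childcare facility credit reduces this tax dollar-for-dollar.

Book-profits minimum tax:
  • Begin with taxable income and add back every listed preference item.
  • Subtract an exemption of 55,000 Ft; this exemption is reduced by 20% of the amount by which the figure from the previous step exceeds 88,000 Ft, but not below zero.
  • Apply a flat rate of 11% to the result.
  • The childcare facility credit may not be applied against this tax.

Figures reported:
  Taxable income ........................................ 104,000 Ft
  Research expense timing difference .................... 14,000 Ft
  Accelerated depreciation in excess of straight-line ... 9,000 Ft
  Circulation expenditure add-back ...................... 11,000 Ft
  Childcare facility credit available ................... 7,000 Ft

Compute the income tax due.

Regular tax:
  29,000 Ft × 9% = 2,610 Ft
  23,000 Ft × 18% = 4,140 Ft
  10,000 Ft × 25% = 2,500 Ft
  42,000 Ft × 39% = 16,380 Ft
  → 25,630 Ft
  Less childcare facility credit 7,000 Ft → 18,630 Ft

Book-profits minimum tax:
  Adjusted income: 104,000 Ft + 14,000 Ft + 9,000 Ft + 11,000 Ft = 138,000 Ft
  Exemption: 55,000 Ft − 20% × (138,000 Ft − 88,000 Ft) = 55,000 Ft − 10,000 Ft = 45,000 Ft
  Base: 138,000 Ft − 45,000 Ft = 93,000 Ft
  93,000 Ft × 11% = 10,230 Ft

18,630 Ft > 10,230 Ft, so the regular tax governs.

18,630 Ft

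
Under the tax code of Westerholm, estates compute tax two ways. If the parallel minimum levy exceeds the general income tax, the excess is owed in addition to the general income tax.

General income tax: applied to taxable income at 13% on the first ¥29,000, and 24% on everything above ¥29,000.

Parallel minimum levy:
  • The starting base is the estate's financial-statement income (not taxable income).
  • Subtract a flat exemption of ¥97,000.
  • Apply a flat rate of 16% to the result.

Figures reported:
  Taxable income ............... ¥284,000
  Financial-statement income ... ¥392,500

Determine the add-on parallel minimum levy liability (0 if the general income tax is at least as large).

Parallel minimum levy:
  Base (financial-statement income): ¥392,500
  Less exemption ¥97,000 → base ¥295,500
  ¥295,500 × 16% = ¥47,280

General income tax:
  ¥29,000 × 13% = ¥3,770
  ¥255,000 × 24% = ¥61,200
  → ¥64,970

¥47,280 ≤ ¥64,970, so no add-on is due.

¥0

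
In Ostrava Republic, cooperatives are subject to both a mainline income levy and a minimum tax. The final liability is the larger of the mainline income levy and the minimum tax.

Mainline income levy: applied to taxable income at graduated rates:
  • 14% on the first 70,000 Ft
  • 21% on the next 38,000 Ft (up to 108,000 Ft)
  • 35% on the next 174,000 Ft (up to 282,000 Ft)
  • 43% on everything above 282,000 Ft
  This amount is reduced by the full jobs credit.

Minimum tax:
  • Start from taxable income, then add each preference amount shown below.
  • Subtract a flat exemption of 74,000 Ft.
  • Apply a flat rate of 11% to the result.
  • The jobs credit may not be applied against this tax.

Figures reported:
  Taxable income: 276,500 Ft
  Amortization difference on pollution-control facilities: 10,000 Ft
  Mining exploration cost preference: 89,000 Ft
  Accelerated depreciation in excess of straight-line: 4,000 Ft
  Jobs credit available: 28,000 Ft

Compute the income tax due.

Minimum tax:
  Adjusted income: 276,500 Ft + 10,000 Ft + 89,000 Ft + 4,000 Ft = 379,500 Ft
  Less exemption 74,000 Ft → base 305,500 Ft
  305,500 Ft × 11% = 33,605 Ft

Mainline income levy:
  70,000 Ft × 14% = 9,800 Ft
  38,000 Ft × 21% = 7,980 Ft
  168,500 Ft × 35% = 58,975 Ft
  → 76,755 Ft
  Less jobs credit 28,000 Ft → 48,755 Ft

48,755 Ft > 33,605 Ft, so the mainline income levy governs.

48,755 Ft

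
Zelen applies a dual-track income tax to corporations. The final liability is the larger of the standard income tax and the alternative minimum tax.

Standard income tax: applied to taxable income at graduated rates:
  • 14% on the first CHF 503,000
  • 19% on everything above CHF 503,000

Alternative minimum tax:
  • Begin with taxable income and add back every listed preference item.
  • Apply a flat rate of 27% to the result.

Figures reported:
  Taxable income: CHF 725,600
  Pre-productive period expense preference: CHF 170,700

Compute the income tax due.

Standard income tax:
  CHF 503,000 × 14% = CHF 70,420
  CHF 222,600 × 19% = CHF 42,294
  → CHF 112,714

Alternative minimum tax:
  Adjusted income: CHF 725,600 + CHF 170,700 = CHF 896,300
  CHF 896,300 × 27% = CHF 242,001

CHF 242,001 > CHF 112,714, so the alternative minimum tax is the binding amount.

CHF 242,001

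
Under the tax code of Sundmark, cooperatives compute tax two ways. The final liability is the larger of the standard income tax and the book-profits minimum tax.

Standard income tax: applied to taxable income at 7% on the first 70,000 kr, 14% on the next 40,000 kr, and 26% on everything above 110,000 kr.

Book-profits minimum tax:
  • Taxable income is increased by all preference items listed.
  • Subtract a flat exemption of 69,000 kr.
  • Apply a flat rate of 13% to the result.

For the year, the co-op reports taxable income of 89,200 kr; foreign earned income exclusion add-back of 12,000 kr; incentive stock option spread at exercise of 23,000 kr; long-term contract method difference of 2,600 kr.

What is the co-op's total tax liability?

7,588 kr

Book-profits minimum tax:
  Adjusted income: 89,200 kr + 12,000 kr + 23,000 kr + 2,600 kr = 126,800 kr
  Less exemption 69,000 kr → base 57,800 kr
  57,800 kr × 13% = 7,514 kr

Standard income tax:
  70,000 kr × 7% = 4,900 kr
  19,200 kr × 14% = 2,688 kr
  → 7,588 kr

7,588 kr > 7,514 kr, so the standard income tax governs.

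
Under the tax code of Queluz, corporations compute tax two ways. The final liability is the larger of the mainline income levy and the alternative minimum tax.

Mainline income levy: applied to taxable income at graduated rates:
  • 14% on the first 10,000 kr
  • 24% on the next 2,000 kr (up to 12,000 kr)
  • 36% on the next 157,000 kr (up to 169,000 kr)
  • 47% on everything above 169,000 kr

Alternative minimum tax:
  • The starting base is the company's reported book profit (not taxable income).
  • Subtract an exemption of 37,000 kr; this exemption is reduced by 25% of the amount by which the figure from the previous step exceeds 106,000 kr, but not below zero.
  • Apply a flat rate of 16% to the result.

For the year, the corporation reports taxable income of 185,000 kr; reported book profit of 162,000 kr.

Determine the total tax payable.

65,920 kr

Alternative minimum tax:
  Base (reported book profit): 162,000 kr
  Exemption: 37,000 kr − 25% × (162,000 kr − 106,000 kr) = 37,000 kr − 14,000 kr = 23,000 kr
  Base: 162,000 kr − 23,000 kr = 139,000 kr
  139,000 kr × 16% = 22,240 kr

Mainline income levy:
  10,000 kr × 14% = 1,400 kr
  2,000 kr × 24% = 480 kr
  157,000 kr × 36% = 56,520 kr
  16,000 kr × 47% = 7,520 kr
  → 65,920 kr

65,920 kr > 22,240 kr, so the mainline income levy governs.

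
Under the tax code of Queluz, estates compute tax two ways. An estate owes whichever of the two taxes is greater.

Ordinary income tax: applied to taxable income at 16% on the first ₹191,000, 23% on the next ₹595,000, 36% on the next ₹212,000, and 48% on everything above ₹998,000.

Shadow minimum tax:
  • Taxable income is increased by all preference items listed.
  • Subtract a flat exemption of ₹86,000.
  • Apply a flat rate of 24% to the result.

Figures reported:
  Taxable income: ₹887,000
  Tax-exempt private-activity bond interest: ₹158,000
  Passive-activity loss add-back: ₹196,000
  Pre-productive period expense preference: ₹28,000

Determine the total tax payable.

₹283,920

Ordinary income tax:
  ₹191,000 × 16% = ₹30,560
  ₹595,000 × 23% = ₹136,850
  ₹101,000 × 36% = ₹36,360
  → ₹203,770

Shadow minimum tax:
  Adjusted income: ₹887,000 + ₹158,000 + ₹196,000 + ₹28,000 = ₹1,269,000
  Less exemption ₹86,000 → base ₹1,183,000
  ₹1,183,000 × 24% = ₹283,920

₹283,920 > ₹203,770, so the shadow minimum tax is the binding amount.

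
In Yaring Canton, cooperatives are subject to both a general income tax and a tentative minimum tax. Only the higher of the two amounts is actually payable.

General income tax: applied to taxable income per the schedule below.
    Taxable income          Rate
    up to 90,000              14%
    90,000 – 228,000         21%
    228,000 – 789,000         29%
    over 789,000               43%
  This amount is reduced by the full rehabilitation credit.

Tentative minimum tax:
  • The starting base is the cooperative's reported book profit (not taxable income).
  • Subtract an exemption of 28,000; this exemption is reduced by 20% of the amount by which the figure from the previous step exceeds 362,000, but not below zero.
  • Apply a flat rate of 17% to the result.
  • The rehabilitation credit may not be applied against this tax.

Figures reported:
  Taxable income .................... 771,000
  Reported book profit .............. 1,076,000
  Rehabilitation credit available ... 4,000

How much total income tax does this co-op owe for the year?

195,050

General income tax:
  90,000 × 14% = 12,600
  138,000 × 21% = 28,980
  543,000 × 29% = 157,470
  → 199,050
  Less rehabilitation credit 4,000 → 195,050

Tentative minimum tax:
  Base (reported book profit): 1,076,000
  Exemption: 20% × (1,076,000 − 362,000) = 142,800 ≥ 28,000, so the exemption is fully phased out
  Base: 1,076,000 − 0 = 1,076,000
  1,076,000 × 17% = 182,920

195,050 > 182,920, so the general income tax governs.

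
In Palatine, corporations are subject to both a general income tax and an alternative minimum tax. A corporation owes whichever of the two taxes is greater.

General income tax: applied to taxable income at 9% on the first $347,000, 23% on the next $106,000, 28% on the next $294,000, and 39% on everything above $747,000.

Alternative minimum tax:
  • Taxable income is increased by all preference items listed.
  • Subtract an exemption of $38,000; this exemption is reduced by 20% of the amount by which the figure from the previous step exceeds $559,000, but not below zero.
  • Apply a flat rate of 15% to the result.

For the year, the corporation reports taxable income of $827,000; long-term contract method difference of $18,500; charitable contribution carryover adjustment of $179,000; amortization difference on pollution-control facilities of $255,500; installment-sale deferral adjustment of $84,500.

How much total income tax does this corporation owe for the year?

$204,675

General income tax:
  $347,000 × 9% = $31,230
  $106,000 × 23% = $24,380
  $294,000 × 28% = $82,320
  $80,000 × 39% = $31,200
  → $169,130

Alternative minimum tax:
  Adjusted income: $827,000 + $18,500 + $179,000 + $255,500 + $84,500 = $1,364,500
  Exemption: 20% × ($1,364,500 − $559,000) = $161,100 ≥ $38,000, so the exemption is fully phased out
  Base: $1,364,500 − $0 = $1,364,500
  $1,364,500 × 15% = $204,675

$204,675 > $169,130, so the alternative minimum tax is the binding amount.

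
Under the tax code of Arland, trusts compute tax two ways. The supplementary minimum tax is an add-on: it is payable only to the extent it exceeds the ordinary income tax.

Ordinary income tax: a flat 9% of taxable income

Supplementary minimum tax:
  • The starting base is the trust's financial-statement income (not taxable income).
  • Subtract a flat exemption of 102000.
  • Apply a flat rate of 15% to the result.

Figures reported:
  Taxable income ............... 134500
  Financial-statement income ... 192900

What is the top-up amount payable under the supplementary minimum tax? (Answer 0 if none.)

1530

Ordinary income tax:
  134500 × 9% = 12105

Supplementary minimum tax:
  Base (financial-statement income): 192900
  Less exemption 102000 → base 90900
  90900 × 15% = 13635

Excess of supplementary minimum tax over ordinary income tax: 13635 − 12105 = 1530.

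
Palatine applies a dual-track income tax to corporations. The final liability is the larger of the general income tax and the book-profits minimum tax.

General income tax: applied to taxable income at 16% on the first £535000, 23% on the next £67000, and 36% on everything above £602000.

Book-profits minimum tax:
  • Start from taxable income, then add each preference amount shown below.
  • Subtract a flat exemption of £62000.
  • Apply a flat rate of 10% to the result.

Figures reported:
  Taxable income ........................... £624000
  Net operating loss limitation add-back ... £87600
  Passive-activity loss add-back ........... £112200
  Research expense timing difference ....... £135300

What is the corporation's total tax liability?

£108930

General income tax:
  £535000 × 16% = £85600
  £67000 × 23% = £15410
  £22000 × 36% = £7920
  → £108930

Book-profits minimum tax:
  Adjusted income: £624000 + £87600 + £112200 + £135300 = £959100
  Less exemption £62000 → base £897100
  £897100 × 10% = £89710

£108930 > £89710, so the general income tax governs.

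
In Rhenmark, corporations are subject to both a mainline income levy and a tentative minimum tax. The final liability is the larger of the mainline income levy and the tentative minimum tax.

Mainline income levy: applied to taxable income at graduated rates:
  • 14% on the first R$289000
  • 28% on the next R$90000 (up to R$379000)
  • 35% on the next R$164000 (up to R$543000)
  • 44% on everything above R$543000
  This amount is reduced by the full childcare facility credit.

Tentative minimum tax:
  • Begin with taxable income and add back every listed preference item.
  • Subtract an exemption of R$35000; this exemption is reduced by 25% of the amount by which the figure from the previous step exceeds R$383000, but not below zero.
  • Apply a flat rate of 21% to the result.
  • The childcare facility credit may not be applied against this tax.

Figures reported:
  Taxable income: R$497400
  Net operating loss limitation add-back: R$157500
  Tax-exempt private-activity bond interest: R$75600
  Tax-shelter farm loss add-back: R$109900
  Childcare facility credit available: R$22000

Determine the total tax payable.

R$176484

Tentative minimum tax:
  Adjusted income: R$497400 + R$157500 + R$75600 + R$109900 = R$840400
  Exemption: 25% × (R$840400 − R$383000) = R$114350 ≥ R$35000, so the exemption is fully phased out
  Base: R$840400 − R$0 = R$840400
  R$840400 × 21% = R$176484

Mainline income levy:
  R$289000 × 14% = R$40460
  R$90000 × 28% = R$25200
  R$118400 × 35% = R$41440
  → R$107100
  Less childcare facility credit R$22000 → R$85100

R$176484 > R$85100, so the tentative minimum tax is the binding amount.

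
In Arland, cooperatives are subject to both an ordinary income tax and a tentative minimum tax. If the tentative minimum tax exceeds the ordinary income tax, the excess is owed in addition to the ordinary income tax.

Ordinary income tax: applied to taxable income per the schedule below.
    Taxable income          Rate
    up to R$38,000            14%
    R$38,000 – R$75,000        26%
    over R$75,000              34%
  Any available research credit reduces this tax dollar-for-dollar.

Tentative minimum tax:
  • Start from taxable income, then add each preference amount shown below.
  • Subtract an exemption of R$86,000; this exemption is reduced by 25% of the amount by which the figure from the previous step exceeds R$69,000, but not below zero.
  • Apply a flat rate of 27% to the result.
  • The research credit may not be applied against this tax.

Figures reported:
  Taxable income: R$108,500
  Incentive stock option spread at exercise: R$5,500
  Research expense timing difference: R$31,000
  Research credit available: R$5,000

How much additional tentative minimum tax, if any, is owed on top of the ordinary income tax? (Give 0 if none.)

R$0

Ordinary income tax:
  R$38,000 × 14% = R$5,320
  R$37,000 × 26% = R$9,620
  R$33,500 × 34% = R$11,390
  → R$26,330
  Less research credit R$5,000 → R$21,330

Tentative minimum tax:
  Adjusted income: R$108,500 + R$5,500 + R$31,000 = R$145,000
  Exemption: R$86,000 − 25% × (R$145,000 − R$69,000) = R$86,000 − R$19,000 = R$67,000
  Base: R$145,000 − R$67,000 = R$78,000
  R$78,000 × 27% = R$21,060

R$21,060 ≤ R$21,330, so no add-on is due.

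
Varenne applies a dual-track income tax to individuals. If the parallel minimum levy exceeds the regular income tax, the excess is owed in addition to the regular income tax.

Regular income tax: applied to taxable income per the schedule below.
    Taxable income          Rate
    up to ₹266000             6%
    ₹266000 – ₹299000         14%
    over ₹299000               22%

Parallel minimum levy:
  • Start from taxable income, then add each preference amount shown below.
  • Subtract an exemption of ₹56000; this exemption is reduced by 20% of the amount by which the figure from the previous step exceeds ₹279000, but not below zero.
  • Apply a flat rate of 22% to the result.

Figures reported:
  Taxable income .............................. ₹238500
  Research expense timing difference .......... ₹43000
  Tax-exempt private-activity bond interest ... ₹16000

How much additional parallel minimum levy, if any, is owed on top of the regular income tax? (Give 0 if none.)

₹39634

Regular income tax:
  ₹238500 × 6% = ₹14310

Parallel minimum levy:
  Adjusted income: ₹238500 + ₹43000 + ₹16000 = ₹297500
  Exemption: ₹56000 − 20% × (₹297500 − ₹279000) = ₹56000 − ₹3700 = ₹52300
  Base: ₹297500 − ₹52300 = ₹245200
  ₹245200 × 22% = ₹53944

Excess of parallel minimum levy over regular income tax: ₹53944 − ₹14310 = ₹39634.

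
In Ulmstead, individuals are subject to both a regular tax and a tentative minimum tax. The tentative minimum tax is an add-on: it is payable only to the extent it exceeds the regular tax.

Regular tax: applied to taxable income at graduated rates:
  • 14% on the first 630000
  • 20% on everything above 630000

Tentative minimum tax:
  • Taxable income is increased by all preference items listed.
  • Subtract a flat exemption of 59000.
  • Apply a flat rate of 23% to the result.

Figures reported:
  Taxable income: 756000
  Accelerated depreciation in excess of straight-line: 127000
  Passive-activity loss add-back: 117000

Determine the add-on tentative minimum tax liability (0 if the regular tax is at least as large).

103030

Regular tax:
  630000 × 14% = 88200
  126000 × 20% = 25200
  → 113400

Tentative minimum tax:
  Adjusted income: 756000 + 127000 + 117000 = 1000000
  Less exemption 59000 → base 941000
  941000 × 23% = 216430

Excess of tentative minimum tax over regular tax: 216430 − 113400 = 103030.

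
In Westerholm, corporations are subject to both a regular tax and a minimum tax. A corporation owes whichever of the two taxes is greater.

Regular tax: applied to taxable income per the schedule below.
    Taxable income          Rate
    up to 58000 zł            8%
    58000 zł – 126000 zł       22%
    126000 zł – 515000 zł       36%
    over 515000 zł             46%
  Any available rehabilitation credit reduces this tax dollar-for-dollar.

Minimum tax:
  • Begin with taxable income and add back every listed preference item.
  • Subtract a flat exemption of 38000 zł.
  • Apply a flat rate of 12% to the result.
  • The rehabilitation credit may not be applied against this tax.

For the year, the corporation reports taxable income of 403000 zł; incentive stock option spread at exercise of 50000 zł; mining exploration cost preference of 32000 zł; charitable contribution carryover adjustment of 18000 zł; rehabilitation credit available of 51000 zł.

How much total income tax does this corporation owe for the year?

Minimum tax:
  Adjusted income: 403000 zł + 50000 zł + 32000 zł + 18000 zł = 503000 zł
  Less exemption 38000 zł → base 465000 zł
  465000 zł × 12% = 55800 zł

Regular tax:
  58000 zł × 8% = 4640 zł
  68000 zł × 22% = 14960 zł
  277000 zł × 36% = 99720 zł
  → 119320 zł
  Less rehabilitation credit 51000 zł → 68320 zł

68320 zł > 55800 zł, so the regular tax governs.

68320 zł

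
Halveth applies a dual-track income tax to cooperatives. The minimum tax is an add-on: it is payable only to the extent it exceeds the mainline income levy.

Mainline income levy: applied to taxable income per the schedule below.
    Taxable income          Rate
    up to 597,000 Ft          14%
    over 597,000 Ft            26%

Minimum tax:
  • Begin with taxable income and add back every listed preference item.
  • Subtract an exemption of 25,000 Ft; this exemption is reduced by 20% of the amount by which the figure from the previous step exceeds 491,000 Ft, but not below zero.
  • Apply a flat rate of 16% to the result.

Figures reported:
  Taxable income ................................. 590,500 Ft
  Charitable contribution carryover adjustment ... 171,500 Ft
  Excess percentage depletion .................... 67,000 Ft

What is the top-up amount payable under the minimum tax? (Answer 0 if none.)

49,970 Ft

Minimum tax:
  Adjusted income: 590,500 Ft + 171,500 Ft + 67,000 Ft = 829,000 Ft
  Exemption: 20% × (829,000 Ft − 491,000 Ft) = 67,600 Ft ≥ 25,000 Ft, so the exemption is fully phased out
  Base: 829,000 Ft − 0 Ft = 829,000 Ft
  829,000 Ft × 16% = 132,640 Ft

Mainline income levy:
  590,500 Ft × 14% = 82,670 Ft

Excess of minimum tax over mainline income levy: 132,640 Ft − 82,670 Ft = 49,970 Ft.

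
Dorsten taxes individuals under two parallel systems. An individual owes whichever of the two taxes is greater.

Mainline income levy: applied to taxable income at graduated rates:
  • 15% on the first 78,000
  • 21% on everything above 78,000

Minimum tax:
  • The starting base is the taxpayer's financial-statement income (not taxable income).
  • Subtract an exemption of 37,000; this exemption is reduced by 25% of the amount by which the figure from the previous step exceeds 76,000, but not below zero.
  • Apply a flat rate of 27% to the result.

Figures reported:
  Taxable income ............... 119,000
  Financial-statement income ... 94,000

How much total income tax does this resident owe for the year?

20,310

Minimum tax:
  Base (financial-statement income): 94,000
  Exemption: 37,000 − 25% × (94,000 − 76,000) = 37,000 − 4,500 = 32,500
  Base: 94,000 − 32,500 = 61,500
  61,500 × 27% = 16,605

Mainline income levy:
  78,000 × 15% = 11,700
  41,000 × 21% = 8,610
  → 20,310

20,310 > 16,605, so the mainline income levy governs.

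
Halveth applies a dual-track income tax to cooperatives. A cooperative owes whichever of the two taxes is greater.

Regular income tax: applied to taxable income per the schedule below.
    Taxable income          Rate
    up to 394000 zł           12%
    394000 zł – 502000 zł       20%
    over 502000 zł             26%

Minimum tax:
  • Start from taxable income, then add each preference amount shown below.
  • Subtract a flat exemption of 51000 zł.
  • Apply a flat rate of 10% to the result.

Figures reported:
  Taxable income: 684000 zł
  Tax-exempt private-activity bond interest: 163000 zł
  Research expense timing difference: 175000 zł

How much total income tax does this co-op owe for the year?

Regular income tax:
  394000 zł × 12% = 47280 zł
  108000 zł × 20% = 21600 zł
  182000 zł × 26% = 47320 zł
  → 116200 zł

Minimum tax:
  Adjusted income: 684000 zł + 163000 zł + 175000 zł = 1022000 zł
  Less exemption 51000 zł → base 971000 zł
  971000 zł × 10% = 97100 zł

116200 zł > 97100 zł, so the regular income tax governs.

116200 zł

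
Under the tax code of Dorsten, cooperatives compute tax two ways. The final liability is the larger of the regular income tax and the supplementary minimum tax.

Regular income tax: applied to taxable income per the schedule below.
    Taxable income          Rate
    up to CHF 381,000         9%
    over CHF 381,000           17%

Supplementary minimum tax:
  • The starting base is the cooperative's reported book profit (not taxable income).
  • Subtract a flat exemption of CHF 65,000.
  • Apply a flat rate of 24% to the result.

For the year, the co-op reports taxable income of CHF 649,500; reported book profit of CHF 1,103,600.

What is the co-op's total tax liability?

CHF 249,264

Supplementary minimum tax:
  Base (reported book profit): CHF 1,103,600
  Less exemption CHF 65,000 → base CHF 1,038,600
  CHF 1,038,600 × 24% = CHF 249,264

Regular income tax:
  CHF 381,000 × 9% = CHF 34,290
  CHF 268,500 × 17% = CHF 45,645
  → CHF 79,935

CHF 249,264 > CHF 79,935, so the supplementary minimum tax is the binding amount.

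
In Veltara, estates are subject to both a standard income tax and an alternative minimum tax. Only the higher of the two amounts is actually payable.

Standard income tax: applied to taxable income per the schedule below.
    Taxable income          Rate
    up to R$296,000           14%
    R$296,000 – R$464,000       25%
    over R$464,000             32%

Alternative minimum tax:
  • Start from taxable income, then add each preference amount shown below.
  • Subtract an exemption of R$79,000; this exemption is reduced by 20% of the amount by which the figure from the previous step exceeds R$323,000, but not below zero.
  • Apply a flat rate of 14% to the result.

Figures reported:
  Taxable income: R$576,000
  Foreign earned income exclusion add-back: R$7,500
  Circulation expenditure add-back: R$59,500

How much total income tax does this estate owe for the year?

R$119,280

Standard income tax:
  R$296,000 × 14% = R$41,440
  R$168,000 × 25% = R$42,000
  R$112,000 × 32% = R$35,840
  → R$119,280

Alternative minimum tax:
  Adjusted income: R$576,000 + R$7,500 + R$59,500 = R$643,000
  Exemption: R$79,000 − 20% × (R$643,000 − R$323,000) = R$79,000 − R$64,000 = R$15,000
  Base: R$643,000 − R$15,000 = R$628,000
  R$628,000 × 14% = R$87,920

R$119,280 > R$87,920, so the standard income tax governs.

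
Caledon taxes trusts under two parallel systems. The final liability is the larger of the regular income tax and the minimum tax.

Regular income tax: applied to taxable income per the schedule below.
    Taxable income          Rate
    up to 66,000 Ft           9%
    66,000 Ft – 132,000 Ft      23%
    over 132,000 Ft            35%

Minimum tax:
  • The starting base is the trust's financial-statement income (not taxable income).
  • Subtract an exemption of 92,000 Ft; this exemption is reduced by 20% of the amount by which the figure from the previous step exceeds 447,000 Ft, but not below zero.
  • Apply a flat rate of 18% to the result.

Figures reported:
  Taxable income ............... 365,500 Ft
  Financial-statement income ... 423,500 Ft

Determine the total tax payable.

Regular income tax:
  66,000 Ft × 9% = 5,940 Ft
  66,000 Ft × 23% = 15,180 Ft
  233,500 Ft × 35% = 81,725 Ft
  → 102,845 Ft

Minimum tax:
  Base (financial-statement income): 423,500 Ft
  Exemption: 423,500 Ft ≤ 447,000 Ft, so full 92,000 Ft applies
  Base: 423,500 Ft − 92,000 Ft = 331,500 Ft
  331,500 Ft × 18% = 59,670 Ft

102,845 Ft > 59,670 Ft, so the regular income tax governs.

102,845 Ft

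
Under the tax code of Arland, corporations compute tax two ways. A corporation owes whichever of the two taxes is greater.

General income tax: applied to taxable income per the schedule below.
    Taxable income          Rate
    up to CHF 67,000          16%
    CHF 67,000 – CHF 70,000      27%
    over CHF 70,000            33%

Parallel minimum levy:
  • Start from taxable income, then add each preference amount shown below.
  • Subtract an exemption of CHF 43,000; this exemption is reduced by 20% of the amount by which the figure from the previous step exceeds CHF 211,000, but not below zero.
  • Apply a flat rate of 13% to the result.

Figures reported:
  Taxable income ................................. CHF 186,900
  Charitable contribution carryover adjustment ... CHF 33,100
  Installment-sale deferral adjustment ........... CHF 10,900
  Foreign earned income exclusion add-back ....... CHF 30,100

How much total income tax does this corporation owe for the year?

General income tax:
  CHF 67,000 × 16% = CHF 10,720
  CHF 3,000 × 27% = CHF 810
  CHF 116,900 × 33% = CHF 38,577
  → CHF 50,107

Parallel minimum levy:
  Adjusted income: CHF 186,900 + CHF 33,100 + CHF 10,900 + CHF 30,100 = CHF 261,000
  Exemption: CHF 43,000 − 20% × (CHF 261,000 − CHF 211,000) = CHF 43,000 − CHF 10,000 = CHF 33,000
  Base: CHF 261,000 − CHF 33,000 = CHF 228,000
  CHF 228,000 × 13% = CHF 29,640

CHF 50,107 > CHF 29,640, so the general income tax governs.

CHF 50,107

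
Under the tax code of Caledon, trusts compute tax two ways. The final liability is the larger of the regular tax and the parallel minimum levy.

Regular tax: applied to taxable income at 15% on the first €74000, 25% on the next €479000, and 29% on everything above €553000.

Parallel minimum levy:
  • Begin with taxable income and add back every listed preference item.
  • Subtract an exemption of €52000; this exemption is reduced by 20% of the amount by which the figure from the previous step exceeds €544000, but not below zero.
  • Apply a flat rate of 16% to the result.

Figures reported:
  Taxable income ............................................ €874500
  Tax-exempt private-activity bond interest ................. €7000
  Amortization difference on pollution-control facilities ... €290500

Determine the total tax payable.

Regular tax:
  €74000 × 15% = €11100
  €479000 × 25% = €119750
  €321500 × 29% = €93235
  → €224085

Parallel minimum levy:
  Adjusted income: €874500 + €7000 + €290500 = €1172000
  Exemption: 20% × (€1172000 − €544000) = €125600 ≥ €52000, so the exemption is fully phased out
  Base: €1172000 − €0 = €1172000
  €1172000 × 16% = €187520

€224085 > €187520, so the regular tax governs.

€224085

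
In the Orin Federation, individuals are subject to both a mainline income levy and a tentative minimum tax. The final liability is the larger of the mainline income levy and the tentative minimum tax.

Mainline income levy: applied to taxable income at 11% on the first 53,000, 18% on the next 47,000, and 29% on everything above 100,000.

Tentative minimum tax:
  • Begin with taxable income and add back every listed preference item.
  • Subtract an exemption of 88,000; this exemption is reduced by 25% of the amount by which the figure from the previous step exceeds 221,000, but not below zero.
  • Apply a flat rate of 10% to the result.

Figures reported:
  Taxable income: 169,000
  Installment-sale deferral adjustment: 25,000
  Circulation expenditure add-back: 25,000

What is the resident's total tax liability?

34,300

Tentative minimum tax:
  Adjusted income: 169,000 + 25,000 + 25,000 = 219,000
  Exemption: 219,000 ≤ 221,000, so full 88,000 applies
  Base: 219,000 − 88,000 = 131,000
  131,000 × 10% = 13,100

Mainline income levy:
  53,000 × 11% = 5,830
  47,000 × 18% = 8,460
  69,000 × 29% = 20,010
  → 34,300

34,300 > 13,100, so the mainline income levy governs.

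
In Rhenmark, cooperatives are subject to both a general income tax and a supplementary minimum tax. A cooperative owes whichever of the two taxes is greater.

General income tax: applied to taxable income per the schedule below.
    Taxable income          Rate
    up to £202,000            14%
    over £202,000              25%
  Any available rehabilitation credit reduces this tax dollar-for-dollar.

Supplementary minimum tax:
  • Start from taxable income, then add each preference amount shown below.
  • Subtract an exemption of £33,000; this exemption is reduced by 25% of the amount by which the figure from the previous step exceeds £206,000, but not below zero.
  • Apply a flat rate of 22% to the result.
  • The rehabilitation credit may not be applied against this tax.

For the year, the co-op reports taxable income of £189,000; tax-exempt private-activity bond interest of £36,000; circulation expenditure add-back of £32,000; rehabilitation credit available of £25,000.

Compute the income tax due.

£52,085

General income tax:
  £189,000 × 14% = £26,460
  Less rehabilitation credit £25,000 → £1,460

Supplementary minimum tax:
  Adjusted income: £189,000 + £36,000 + £32,000 = £257,000
  Exemption: £33,000 − 25% × (£257,000 − £206,000) = £33,000 − £12,750 = £20,250
  Base: £257,000 − £20,250 = £236,750
  £236,750 × 22% = £52,085

£52,085 > £1,460, so the supplementary minimum tax is the binding amount.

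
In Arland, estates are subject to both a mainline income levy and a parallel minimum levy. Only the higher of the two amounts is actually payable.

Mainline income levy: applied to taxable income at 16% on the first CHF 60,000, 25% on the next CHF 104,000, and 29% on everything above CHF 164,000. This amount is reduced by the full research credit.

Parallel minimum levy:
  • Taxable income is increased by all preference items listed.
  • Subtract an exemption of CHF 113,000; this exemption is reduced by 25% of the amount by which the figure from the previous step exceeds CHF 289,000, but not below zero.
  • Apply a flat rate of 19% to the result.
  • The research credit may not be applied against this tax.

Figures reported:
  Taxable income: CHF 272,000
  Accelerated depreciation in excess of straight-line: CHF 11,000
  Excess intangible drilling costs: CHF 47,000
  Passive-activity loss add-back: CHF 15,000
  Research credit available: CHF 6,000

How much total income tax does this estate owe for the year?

CHF 60,920

Parallel minimum levy:
  Adjusted income: CHF 272,000 + CHF 11,000 + CHF 47,000 + CHF 15,000 = CHF 345,000
  Exemption: CHF 113,000 − 25% × (CHF 345,000 − CHF 289,000) = CHF 113,000 − CHF 14,000 = CHF 99,000
  Base: CHF 345,000 − CHF 99,000 = CHF 246,000
  CHF 246,000 × 19% = CHF 46,740

Mainline income levy:
  CHF 60,000 × 16% = CHF 9,600
  CHF 104,000 × 25% = CHF 26,000
  CHF 108,000 × 29% = CHF 31,320
  → CHF 66,920
  Less research credit CHF 6,000 → CHF 60,920

CHF 60,920 > CHF 46,740, so the mainline income levy governs.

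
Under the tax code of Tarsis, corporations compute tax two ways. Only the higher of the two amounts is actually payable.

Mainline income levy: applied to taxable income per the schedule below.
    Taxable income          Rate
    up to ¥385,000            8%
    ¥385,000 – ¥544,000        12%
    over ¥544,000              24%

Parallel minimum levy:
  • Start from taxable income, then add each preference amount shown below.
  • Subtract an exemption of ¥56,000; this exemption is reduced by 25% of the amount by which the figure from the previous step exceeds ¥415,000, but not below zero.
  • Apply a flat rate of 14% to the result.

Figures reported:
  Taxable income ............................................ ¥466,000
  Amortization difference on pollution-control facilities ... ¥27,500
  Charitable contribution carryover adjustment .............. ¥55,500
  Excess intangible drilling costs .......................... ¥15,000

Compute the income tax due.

¥76,335

Parallel minimum levy:
  Adjusted income: ¥466,000 + ¥27,500 + ¥55,500 + ¥15,000 = ¥564,000
  Exemption: ¥56,000 − 25% × (¥564,000 − ¥415,000) = ¥56,000 − ¥37,250 = ¥18,750
  Base: ¥564,000 − ¥18,750 = ¥545,250
  ¥545,250 × 14% = ¥76,335

Mainline income levy:
  ¥385,000 × 8% = ¥30,800
  ¥81,000 × 12% = ¥9,720
  → ¥40,520

¥76,335 > ¥40,520, so the parallel minimum levy is the binding amount.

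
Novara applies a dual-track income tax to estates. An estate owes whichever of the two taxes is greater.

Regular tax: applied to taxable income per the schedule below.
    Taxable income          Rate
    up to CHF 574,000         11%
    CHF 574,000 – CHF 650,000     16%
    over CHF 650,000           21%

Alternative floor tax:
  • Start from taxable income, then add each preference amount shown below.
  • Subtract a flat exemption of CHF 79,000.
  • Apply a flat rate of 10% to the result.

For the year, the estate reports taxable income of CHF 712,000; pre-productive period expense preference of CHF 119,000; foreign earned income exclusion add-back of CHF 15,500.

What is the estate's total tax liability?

Regular tax:
  CHF 574,000 × 11% = CHF 63,140
  CHF 76,000 × 16% = CHF 12,160
  CHF 62,000 × 21% = CHF 13,020
  → CHF 88,320

Alternative floor tax:
  Adjusted income: CHF 712,000 + CHF 119,000 + CHF 15,500 = CHF 846,500
  Less exemption CHF 79,000 → base CHF 767,500
  CHF 767,500 × 10% = CHF 76,750

CHF 88,320 > CHF 76,750, so the regular tax governs.

CHF 88,320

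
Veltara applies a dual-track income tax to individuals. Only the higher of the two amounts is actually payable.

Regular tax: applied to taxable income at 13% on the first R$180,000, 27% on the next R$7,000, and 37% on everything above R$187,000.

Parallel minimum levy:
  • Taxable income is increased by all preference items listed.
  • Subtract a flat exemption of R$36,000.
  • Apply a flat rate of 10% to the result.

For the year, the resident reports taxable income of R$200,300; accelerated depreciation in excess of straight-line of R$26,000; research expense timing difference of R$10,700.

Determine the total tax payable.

Parallel minimum levy:
  Adjusted income: R$200,300 + R$26,000 + R$10,700 = R$237,000
  Less exemption R$36,000 → base R$201,000
  R$201,000 × 10% = R$20,100

Regular tax:
  R$180,000 × 13% = R$23,400
  R$7,000 × 27% = R$1,890
  R$13,300 × 37% = R$4,921
  → R$30,211

R$30,211 > R$20,100, so the regular tax governs.

R$30,211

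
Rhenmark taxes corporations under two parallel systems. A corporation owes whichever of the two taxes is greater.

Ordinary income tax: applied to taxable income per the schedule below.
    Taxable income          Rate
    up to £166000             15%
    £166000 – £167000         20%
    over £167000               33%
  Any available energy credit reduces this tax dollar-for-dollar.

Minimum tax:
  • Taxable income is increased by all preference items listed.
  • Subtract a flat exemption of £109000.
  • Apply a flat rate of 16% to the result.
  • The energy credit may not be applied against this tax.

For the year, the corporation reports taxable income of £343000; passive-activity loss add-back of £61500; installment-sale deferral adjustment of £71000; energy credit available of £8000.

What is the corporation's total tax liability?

£75180

Ordinary income tax:
  £166000 × 15% = £24900
  £1000 × 20% = £200
  £176000 × 33% = £58080
  → £83180
  Less energy credit £8000 → £75180

Minimum tax:
  Adjusted income: £343000 + £61500 + £71000 = £475500
  Less exemption £109000 → base £366500
  £366500 × 16% = £58640

£75180 > £58640, so the ordinary income tax governs.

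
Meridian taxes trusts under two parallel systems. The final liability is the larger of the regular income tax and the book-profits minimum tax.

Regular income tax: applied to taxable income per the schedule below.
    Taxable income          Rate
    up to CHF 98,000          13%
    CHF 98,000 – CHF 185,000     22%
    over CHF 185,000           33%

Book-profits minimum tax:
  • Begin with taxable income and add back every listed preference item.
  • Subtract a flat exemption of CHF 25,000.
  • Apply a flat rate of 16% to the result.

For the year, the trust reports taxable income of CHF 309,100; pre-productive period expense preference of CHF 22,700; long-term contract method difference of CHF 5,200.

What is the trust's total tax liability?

Regular income tax:
  CHF 98,000 × 13% = CHF 12,740
  CHF 87,000 × 22% = CHF 19,140
  CHF 124,100 × 33% = CHF 40,953
  → CHF 72,833

Book-profits minimum tax:
  Adjusted income: CHF 309,100 + CHF 22,700 + CHF 5,200 = CHF 337,000
  Less exemption CHF 25,000 → base CHF 312,000
  CHF 312,000 × 16% = CHF 49,920

CHF 72,833 > CHF 49,920, so the regular income tax governs.

CHF 72,833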